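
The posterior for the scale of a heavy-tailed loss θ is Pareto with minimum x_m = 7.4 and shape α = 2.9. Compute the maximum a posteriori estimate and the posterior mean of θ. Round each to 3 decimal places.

The Pareto density is strictly decreasing on [x_m, ∞), so the mode is x_m = 7.400.
Mean = α·x_m/(α−1) = 2.9·7.4/1.9 = 11.295.
Mean > mode: the posterior has a right tail.

θ_MAP = 7.400, E[θ|data] = 11.295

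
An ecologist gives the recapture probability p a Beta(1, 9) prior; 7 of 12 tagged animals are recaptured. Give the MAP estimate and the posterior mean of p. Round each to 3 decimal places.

MAP: 0.350. Posterior mean: 0.364.

Posterior: Beta(1+7, 9+5) = Beta(8, 14).
Mode = (8−1)/(8+14−2) = 7/20 = 0.350.
Mean = 8/(8+14) = 8/22 = 0.364.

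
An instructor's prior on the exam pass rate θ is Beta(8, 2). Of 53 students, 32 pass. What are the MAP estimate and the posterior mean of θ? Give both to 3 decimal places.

MAP = 0.639, posterior mean = 0.635

Posterior: Beta(8+32, 2+21) = Beta(40, 23).
Mode = (40−1)/(40+23−2) = 39/61 = 0.639.
Mean = 40/(40+23) = 40/63 = 0.635.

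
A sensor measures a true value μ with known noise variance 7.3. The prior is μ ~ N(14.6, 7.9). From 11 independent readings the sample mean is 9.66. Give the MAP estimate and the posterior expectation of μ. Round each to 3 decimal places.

MAP: 10.043. Posterior mean: 10.043.

Posterior for μ is Normal. Precision-weighted mean: (1/7.9·14.6 + 11/7.3·9.66) / (1/7.9 + 11/7.3) = 10.043.
A Normal posterior is symmetric, so mode = mean.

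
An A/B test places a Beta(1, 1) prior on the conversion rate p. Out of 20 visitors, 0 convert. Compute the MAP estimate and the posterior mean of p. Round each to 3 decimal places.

Posterior: Beta(1+0, 1+20) = Beta(1, 21).
Since α = 1 ≤ 1 and β > 1, the Beta density is monotone decreasing on [0,1]; the mode is at 0.
Mean = 1/(1+21) = 0.045.

MAP estimate = 0.000, posterior mean = 0.045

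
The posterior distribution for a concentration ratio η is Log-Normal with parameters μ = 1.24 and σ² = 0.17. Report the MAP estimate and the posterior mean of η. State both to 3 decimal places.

MAP = 2.915; posterior mean = 3.762

Mode = exp(μ − σ²) = exp(1.07) = 2.915.
Mean = exp(μ + σ²/2) = exp(1.325) = 3.762.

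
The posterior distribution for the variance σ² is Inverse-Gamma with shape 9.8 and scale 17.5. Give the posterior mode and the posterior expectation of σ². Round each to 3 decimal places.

posterior mode = 1.620, posterior expectation = 1.989

Mode = β/(α+1) = 17.5/10.8 = 1.620.
Mean = β/(α−1) = 17.5/8.8 = 1.989.
The posterior is right-skewed, so the mean exceeds the mode.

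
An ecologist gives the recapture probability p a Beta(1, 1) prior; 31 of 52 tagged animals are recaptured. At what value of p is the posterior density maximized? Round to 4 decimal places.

0.5962

Posterior: Beta(1+31, 1+21) = Beta(32, 22).
Mode = (32−1)/(32+22−2) = 31/52 = 0.5962.
With a flat prior the MAP equals the MLE, 31/52.
Mean = 32/(32+22) = 32/54 = 0.5926.
This is the posterior mode — the MAP estimate.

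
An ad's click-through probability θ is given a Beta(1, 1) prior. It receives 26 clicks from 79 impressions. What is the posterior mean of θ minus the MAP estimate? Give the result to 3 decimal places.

0.004

Posterior: Beta(1+26, 1+53) = Beta(27, 54).
Mode = (27−1)/(27+54−2) = 26/79 = 0.329.
With a flat prior the MAP equals the MLE, 26/79.
Mean = 27/(27+54) = 27/81 = 0.333.
Difference = 0.333 − 0.329 = 0.004.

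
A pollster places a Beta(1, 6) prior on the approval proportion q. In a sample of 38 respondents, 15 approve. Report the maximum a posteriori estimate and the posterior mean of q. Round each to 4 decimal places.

Posterior: Beta(1+15, 6+23) = Beta(16, 29).
Mode = (16−1)/(16+29−2) = 15/43 = 0.3488.
Mean = 16/(16+29) = 16/45 = 0.3556.

MAP = 0.3488, posterior mean = 0.3556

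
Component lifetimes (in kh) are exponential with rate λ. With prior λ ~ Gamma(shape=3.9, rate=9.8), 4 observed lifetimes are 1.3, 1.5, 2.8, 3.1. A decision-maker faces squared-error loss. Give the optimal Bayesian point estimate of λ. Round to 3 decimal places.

0.427

Σ times = 8.7. Posterior: Gamma(shape = 3.9+4 = 7.9, rate = 9.8+8.7 = 18.5).
Mode = (α−1)/β = 6.9/18.5 = 0.373.
Mean = α/β = 7.9/18.5 = 0.427.
Squared-error loss ⇒ the optimal estimator is the posterior mean.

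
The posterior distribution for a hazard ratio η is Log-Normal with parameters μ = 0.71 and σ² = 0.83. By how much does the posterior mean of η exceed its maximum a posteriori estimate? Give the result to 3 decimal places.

2.193

Mode = exp(μ − σ²) = exp(-0.12) = 0.887.
Mean = exp(μ + σ²/2) = exp(1.125) = 3.080.
Difference = 3.080 − 0.887 = 2.193.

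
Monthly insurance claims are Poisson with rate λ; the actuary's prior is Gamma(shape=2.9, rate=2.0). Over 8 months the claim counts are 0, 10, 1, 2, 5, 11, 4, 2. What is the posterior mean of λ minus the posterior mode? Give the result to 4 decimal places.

0.1000

Σ counts = 35. Posterior: Gamma(shape = 2.9+35 = 37.9, rate = 2.0+8 = 10.0).
Mode = (α−1)/β = 36.9/10.0 = 3.6900.
Mean = α/β = 37.9/10.0 = 3.7900.
Difference = 3.7900 − 3.6900 = 0.1000.
Mean > mode: the posterior has a right tail.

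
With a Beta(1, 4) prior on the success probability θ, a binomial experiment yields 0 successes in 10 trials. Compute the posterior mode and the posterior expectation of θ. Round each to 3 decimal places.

MAP = 0.000, posterior mean = 0.067

Posterior: Beta(1+0, 4+10) = Beta(1, 14).
Since α = 1 ≤ 1 and β > 1, the Beta density is monotone decreasing on [0,1]; the mode is at 0.
Mean = 1/(1+14) = 0.067.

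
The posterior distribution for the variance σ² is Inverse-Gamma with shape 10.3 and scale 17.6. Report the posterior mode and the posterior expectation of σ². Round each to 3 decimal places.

Mode = β/(α+1) = 17.6/11.3 = 1.558.
Mean = β/(α−1) = 17.6/9.3 = 1.892.

σ²_MAP = 1.558, E[σ²|data] = 1.892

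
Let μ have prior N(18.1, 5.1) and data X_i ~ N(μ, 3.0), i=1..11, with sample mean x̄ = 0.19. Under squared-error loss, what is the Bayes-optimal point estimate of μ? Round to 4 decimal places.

1.0991

Posterior for μ is Normal. Precision-weighted mean: (1/5.1·18.1 + 11/3.0·0.19) / (1/5.1 + 11/3.0) = 1.0991.
A Normal posterior is symmetric, so mode = mean.
Squared-error loss ⇒ the optimal estimator is the posterior mean.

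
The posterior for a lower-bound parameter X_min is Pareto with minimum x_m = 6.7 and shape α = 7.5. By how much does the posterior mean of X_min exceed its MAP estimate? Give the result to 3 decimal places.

The Pareto density is strictly decreasing on [x_m, ∞), so the mode is x_m = 6.700.
Mean = α·x_m/(α−1) = 7.5·6.7/6.5 = 7.731.
Difference = 7.731 − 6.700 = 1.031.

1.031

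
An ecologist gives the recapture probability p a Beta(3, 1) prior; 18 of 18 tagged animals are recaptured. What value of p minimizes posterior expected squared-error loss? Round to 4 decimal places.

Posterior: Beta(3+18, 1+0) = Beta(21, 1).
Since β = 1 ≤ 1 and α > 1, the Beta density is monotone increasing on [0,1]; the mode is at 1.
Mean = 21/(21+1) = 0.9545.
Squared-error loss ⇒ the optimal estimator is the posterior mean.

0.9545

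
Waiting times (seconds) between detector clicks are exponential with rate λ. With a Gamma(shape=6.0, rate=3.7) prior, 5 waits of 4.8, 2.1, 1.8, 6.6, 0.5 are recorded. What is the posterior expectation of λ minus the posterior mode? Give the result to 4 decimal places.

0.0513

Σ times = 15.8. Posterior: Gamma(shape = 6.0+5 = 11.0, rate = 3.7+15.8 = 19.5).
Mode = (α−1)/β = 10.0/19.5 = 0.5128.
Mean = α/β = 11.0/19.5 = 0.5641.
Difference = 0.5641 − 0.5128 = 0.0513.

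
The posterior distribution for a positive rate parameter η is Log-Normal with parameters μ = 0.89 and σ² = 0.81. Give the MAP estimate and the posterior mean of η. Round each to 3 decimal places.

Mode = exp(μ − σ²) = exp(0.08) = 1.083.
Mean = exp(μ + σ²/2) = exp(1.295) = 3.651.
The posterior is right-skewed, so the mean exceeds the mode.

η_MAP = 1.083, E[η|data] = 3.651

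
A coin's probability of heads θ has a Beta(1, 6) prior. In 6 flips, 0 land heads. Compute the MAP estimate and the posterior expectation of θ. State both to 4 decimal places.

Posterior: Beta(1+0, 6+6) = Beta(1, 12).
Since α = 1 ≤ 1 and β > 1, the Beta density is monotone decreasing on [0,1]; the mode is at 0.
Mean = 1/(1+12) = 0.0769.
The posterior is right-skewed, so the mean exceeds the mode.

θ_MAP = 0.0000, E[θ|data] = 0.0769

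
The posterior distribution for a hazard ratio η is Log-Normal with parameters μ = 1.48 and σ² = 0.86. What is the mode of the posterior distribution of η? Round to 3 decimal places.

Mode = exp(μ − σ²) = exp(0.62) = 1.859.
Mean = exp(μ + σ²/2) = exp(1.910) = 6.753.
This is the posterior mode — the MAP estimate.

1.859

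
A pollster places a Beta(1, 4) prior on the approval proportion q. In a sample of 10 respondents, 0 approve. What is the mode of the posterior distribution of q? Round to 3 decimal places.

0.000

Posterior: Beta(1+0, 4+10) = Beta(1, 14).
Since α = 1 ≤ 1 and β > 1, the Beta density is monotone decreasing on [0,1]; the mode is at 0.
Mean = 1/(1+14) = 0.067.
This is the posterior mode — the MAP estimate.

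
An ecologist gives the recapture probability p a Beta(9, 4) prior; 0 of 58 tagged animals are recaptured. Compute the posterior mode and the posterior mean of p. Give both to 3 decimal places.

Posterior: Beta(9+0, 4+58) = Beta(9, 62).
Mode = (9−1)/(9+62−2) = 8/69 = 0.116.
Mean = 9/(9+62) = 9/71 = 0.127.
Mean > mode: the posterior has a right tail.

MAP = 0.116, posterior mean = 0.127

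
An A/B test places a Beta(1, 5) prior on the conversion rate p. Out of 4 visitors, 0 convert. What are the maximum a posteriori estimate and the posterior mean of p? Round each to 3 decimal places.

Posterior: Beta(1+0, 5+4) = Beta(1, 9).
Since α = 1 ≤ 1 and β > 1, the Beta density is monotone decreasing on [0,1]; the mode is at 0.
Mean = 1/(1+9) = 0.100.
The mean is pulled above the mode by the posterior's right skew.

maximum a posteriori estimate = 0.000, posterior mean = 0.100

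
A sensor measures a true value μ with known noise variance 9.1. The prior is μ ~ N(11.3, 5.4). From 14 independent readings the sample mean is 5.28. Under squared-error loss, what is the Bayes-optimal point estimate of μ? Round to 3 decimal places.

5.927

Posterior for μ is Normal. Precision-weighted mean: (1/5.4·11.3 + 14/9.1·5.28) / (1/5.4 + 14/9.1) = 5.927.
A Normal posterior is symmetric, so mode = mean.
Squared-error loss ⇒ the optimal estimator is the posterior mean.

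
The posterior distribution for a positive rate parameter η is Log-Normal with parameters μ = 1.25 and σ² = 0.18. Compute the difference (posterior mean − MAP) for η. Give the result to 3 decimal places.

Mode = exp(μ − σ²) = exp(1.07) = 2.915.
Mean = exp(μ + σ²/2) = exp(1.340) = 3.819.
Difference = 3.819 − 2.915 = 0.904.
Mean > mode: the posterior has a right tail.

0.904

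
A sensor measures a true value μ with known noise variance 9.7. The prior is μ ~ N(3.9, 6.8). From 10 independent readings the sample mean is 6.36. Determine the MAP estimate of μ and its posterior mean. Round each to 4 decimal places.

Posterior for μ is Normal. Precision-weighted mean: (1/6.8·3.9 + 10/9.7·6.36) / (1/6.8 + 10/9.7) = 6.0529.
A Normal posterior is symmetric, so mode = mean.

MAP estimate = 6.0529, posterior mean = 6.0529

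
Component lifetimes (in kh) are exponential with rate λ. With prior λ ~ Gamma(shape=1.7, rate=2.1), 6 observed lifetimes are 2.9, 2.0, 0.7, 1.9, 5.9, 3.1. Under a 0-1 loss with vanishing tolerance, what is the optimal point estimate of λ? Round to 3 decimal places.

Σ times = 16.5. Posterior: Gamma(shape = 1.7+6 = 7.7, rate = 2.1+16.5 = 18.6).
Mode = (α−1)/β = 6.7/18.6 = 0.360.
Mean = α/β = 7.7/18.6 = 0.414.
This is the posterior mode — the MAP estimate.

0.360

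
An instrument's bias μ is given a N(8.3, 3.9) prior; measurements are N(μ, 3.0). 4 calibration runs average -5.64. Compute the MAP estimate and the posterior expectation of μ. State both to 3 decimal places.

μ_MAP = -3.392, E[μ|data] = -3.392

Posterior for μ is Normal. Precision-weighted mean: (1/3.9·8.3 + 4/3.0·-5.64) / (1/3.9 + 4/3.0) = -3.392.
A Normal posterior is symmetric, so mode = mean.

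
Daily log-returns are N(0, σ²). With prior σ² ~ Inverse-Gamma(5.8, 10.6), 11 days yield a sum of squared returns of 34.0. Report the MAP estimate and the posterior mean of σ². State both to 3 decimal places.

σ²_MAP = 2.244, E[σ²|data] = 2.680

Posterior: Inverse-Gamma(shape = 5.8+11/2 = 11.3, scale = 10.6+34.0/2 = 27.6).
Mode = β/(α+1) = 27.6/12.3 = 2.244.
Mean = β/(α−1) = 27.6/10.3 = 2.680.
The posterior is right-skewed, so the mean exceeds the mode.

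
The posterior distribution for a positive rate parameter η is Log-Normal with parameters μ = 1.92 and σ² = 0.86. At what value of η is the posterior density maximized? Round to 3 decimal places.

2.886

Mode = exp(μ − σ²) = exp(1.06) = 2.886.
Mean = exp(μ + σ²/2) = exp(2.350) = 10.486.
This is the posterior mode — the MAP estimate.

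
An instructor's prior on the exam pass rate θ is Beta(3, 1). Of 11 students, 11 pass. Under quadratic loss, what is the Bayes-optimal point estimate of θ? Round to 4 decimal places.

0.9333

Posterior: Beta(3+11, 1+0) = Beta(14, 1).
Since β = 1 ≤ 1 and α > 1, the Beta density is monotone increasing on [0,1]; the mode is at 1.
Mean = 14/(14+1) = 0.9333.
Quadratic loss ⇒ the optimal estimator is the posterior mean.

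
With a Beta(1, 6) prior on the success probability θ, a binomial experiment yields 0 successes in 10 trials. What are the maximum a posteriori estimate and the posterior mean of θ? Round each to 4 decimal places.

Posterior: Beta(1+0, 6+10) = Beta(1, 16).
Since α = 1 ≤ 1 and β > 1, the Beta density is monotone decreasing on [0,1]; the mode is at 0.
Mean = 1/(1+16) = 0.0588.

MAP = 0.0000, posterior mean = 0.0588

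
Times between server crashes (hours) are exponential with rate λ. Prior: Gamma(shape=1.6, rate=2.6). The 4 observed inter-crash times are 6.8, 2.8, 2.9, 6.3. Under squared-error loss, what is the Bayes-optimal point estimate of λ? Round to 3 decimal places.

Σ times = 18.8. Posterior: Gamma(shape = 1.6+4 = 5.6, rate = 2.6+18.8 = 21.4).
Mode = (α−1)/β = 4.6/21.4 = 0.215.
Mean = α/β = 5.6/21.4 = 0.262.
Squared-error loss ⇒ the optimal estimator is the posterior mean.

0.262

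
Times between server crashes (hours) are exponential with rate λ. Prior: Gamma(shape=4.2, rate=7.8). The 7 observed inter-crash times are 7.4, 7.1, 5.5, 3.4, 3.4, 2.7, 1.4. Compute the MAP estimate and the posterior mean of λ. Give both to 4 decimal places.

Σ times = 30.9. Posterior: Gamma(shape = 4.2+7 = 11.2, rate = 7.8+30.9 = 38.7).
Mode = (α−1)/β = 10.2/38.7 = 0.2636.
Mean = α/β = 11.2/38.7 = 0.2894.

MAP = 0.2636; posterior mean = 0.2894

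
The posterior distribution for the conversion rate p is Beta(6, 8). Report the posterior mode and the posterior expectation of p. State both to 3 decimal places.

Mode = (6−1)/(6+8−2) = 5/12 = 0.417.
Mean = 6/(6+8) = 6/14 = 0.429.
The posterior is right-skewed, so the mean exceeds the mode.

posterior mode = 0.417, posterior expectation = 0.429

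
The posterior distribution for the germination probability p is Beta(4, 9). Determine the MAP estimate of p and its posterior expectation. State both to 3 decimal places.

Mode = (4−1)/(4+9−2) = 3/11 = 0.273.
Mean = 4/(4+9) = 4/13 = 0.308.

MAP: 0.273. Posterior mean: 0.308.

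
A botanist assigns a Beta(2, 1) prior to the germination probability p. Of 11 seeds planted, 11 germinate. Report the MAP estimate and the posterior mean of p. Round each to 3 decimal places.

Posterior: Beta(2+11, 1+0) = Beta(13, 1).
Since β = 1 ≤ 1 and α > 1, the Beta density is monotone increasing on [0,1]; the mode is at 1.
Mean = 13/(13+1) = 0.929.

MAP = 1.000; posterior mean = 0.929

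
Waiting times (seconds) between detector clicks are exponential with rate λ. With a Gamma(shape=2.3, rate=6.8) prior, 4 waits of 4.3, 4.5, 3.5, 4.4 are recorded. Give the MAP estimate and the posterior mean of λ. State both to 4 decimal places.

MAP = 0.2255, posterior mean = 0.2681

Σ times = 16.7. Posterior: Gamma(shape = 2.3+4 = 6.3, rate = 6.8+16.7 = 23.5).
Mode = (α−1)/β = 5.3/23.5 = 0.2255.
Mean = α/β = 6.3/23.5 = 0.2681.
The posterior is right-skewed, so the mean exceeds the mode.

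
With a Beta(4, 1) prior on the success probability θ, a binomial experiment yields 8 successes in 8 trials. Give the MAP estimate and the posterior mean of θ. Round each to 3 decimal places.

MAP = 1.000, posterior mean = 0.923

Posterior: Beta(4+8, 1+0) = Beta(12, 1).
Since β = 1 ≤ 1 and α > 1, the Beta density is monotone increasing on [0,1]; the mode is at 1.
Mean = 12/(12+1) = 0.923.
The mean is pulled below the mode by the posterior's left skew.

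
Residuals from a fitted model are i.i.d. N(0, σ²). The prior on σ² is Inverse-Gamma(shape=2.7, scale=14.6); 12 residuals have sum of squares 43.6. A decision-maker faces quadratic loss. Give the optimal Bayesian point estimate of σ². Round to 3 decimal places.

4.727

Posterior: Inverse-Gamma(shape = 2.7+12/2 = 8.7, scale = 14.6+43.6/2 = 36.4).
Mode = β/(α+1) = 36.4/9.7 = 3.753.
Mean = β/(α−1) = 36.4/7.7 = 4.727.
Quadratic loss ⇒ the optimal estimator is the posterior mean.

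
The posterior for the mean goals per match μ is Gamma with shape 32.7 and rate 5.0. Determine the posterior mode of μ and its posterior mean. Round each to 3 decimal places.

MAP = 6.340; posterior mean = 6.540

Mode = (α−1)/β = 31.7/5.0 = 6.340.
Mean = α/β = 32.7/5.0 = 6.540.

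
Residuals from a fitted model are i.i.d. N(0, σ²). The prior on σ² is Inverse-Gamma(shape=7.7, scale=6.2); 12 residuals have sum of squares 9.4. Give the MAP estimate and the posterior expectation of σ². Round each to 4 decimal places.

Posterior: Inverse-Gamma(shape = 7.7+12/2 = 13.7, scale = 6.2+9.4/2 = 10.9).
Mode = β/(α+1) = 10.9/14.7 = 0.7415.
Mean = β/(α−1) = 10.9/12.7 = 0.8583.

MAP: 0.7415. Posterior mean: 0.8583.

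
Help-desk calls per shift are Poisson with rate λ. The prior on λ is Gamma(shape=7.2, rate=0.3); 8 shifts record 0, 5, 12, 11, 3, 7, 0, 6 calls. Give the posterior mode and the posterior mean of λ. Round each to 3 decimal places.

posterior mode = 6.048, posterior mean = 6.169

Σ counts = 44. Posterior: Gamma(shape = 7.2+44 = 51.2, rate = 0.3+8 = 8.3).
Mode = (α−1)/β = 50.2/8.3 = 6.048.
Mean = α/β = 51.2/8.3 = 6.169.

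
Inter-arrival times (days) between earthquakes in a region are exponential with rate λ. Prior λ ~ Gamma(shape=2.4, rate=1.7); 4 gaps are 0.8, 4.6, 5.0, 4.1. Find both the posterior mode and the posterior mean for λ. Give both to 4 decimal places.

MAP = 0.3333, posterior mean = 0.3951

Σ times = 14.5. Posterior: Gamma(shape = 2.4+4 = 6.4, rate = 1.7+14.5 = 16.2).
Mode = (α−1)/β = 5.4/16.2 = 0.3333.
Mean = α/β = 6.4/16.2 = 0.3951.
The posterior is right-skewed, so the mean exceeds the mode.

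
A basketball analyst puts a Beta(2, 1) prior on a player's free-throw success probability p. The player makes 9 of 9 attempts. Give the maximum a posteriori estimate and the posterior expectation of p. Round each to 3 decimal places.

Posterior: Beta(2+9, 1+0) = Beta(11, 1).
Since β = 1 ≤ 1 and α > 1, the Beta density is monotone increasing on [0,1]; the mode is at 1.
Mean = 11/(11+1) = 0.917.

MAP = 1.000, posterior mean = 0.917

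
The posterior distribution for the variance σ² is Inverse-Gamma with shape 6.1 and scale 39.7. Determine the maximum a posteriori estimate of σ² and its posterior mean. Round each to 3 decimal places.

Mode = β/(α+1) = 39.7/7.1 = 5.592.
Mean = β/(α−1) = 39.7/5.1 = 7.784.
Right-skewed posterior ⇒ mode < mean.

maximum a posteriori estimate = 5.592, posterior mean = 7.784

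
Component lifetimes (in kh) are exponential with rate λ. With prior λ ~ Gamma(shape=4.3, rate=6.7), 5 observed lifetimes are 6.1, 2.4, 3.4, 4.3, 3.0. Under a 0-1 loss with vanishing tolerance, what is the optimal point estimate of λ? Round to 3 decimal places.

Σ times = 19.2. Posterior: Gamma(shape = 4.3+5 = 9.3, rate = 6.7+19.2 = 25.9).
Mode = (α−1)/β = 8.3/25.9 = 0.320.
Mean = α/β = 9.3/25.9 = 0.359.
This is the posterior mode — the MAP estimate.

0.320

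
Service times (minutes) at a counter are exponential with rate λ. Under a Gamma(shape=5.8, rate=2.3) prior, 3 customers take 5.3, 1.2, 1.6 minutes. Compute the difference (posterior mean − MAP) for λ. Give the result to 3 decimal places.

Σ times = 8.1. Posterior: Gamma(shape = 5.8+3 = 8.8, rate = 2.3+8.1 = 10.4).
Mode = (α−1)/β = 7.8/10.4 = 0.750.
Mean = α/β = 8.8/10.4 = 0.846.
Difference = 0.846 − 0.750 = 0.096.

0.096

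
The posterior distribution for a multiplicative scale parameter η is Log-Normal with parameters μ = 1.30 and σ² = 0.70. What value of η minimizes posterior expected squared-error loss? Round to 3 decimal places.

5.207

Mode = exp(μ − σ²) = exp(0.60) = 1.822.
Mean = exp(μ + σ²/2) = exp(1.650) = 5.207.
Squared-error loss ⇒ the optimal estimator is the posterior mean.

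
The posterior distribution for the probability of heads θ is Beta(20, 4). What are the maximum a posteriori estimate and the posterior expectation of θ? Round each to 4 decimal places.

Mode = (20−1)/(20+4−2) = 19/22 = 0.8636.
Mean = 20/(20+4) = 20/24 = 0.8333.

MAP = 0.8636, posterior mean = 0.8333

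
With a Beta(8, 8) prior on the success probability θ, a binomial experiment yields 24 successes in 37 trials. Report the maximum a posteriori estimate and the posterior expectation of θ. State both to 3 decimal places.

MAP: 0.608. Posterior mean: 0.604.

Posterior: Beta(8+24, 8+13) = Beta(32, 21).
Mode = (32−1)/(32+21−2) = 31/51 = 0.608.
Mean = 32/(32+21) = 32/53 = 0.604.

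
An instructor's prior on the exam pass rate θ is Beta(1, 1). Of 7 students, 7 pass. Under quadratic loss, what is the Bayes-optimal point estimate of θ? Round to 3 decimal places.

Posterior: Beta(1+7, 1+0) = Beta(8, 1).
Since β = 1 ≤ 1 and α > 1, the Beta density is monotone increasing on [0,1]; the mode is at 1.
Mean = 8/(8+1) = 0.889.
Quadratic loss ⇒ the optimal estimator is the posterior mean.

0.889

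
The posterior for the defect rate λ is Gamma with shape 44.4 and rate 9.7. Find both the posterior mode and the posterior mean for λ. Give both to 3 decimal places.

Mode = (α−1)/β = 43.4/9.7 = 4.474.
Mean = α/β = 44.4/9.7 = 4.577.
Right-skewed posterior ⇒ mode < mean.

MAP = 4.474; posterior mean = 4.577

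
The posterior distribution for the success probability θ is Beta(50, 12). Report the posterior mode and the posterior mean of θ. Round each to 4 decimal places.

Mode = (50−1)/(50+12−2) = 49/60 = 0.8167.
Mean = 50/(50+12) = 50/62 = 0.8065.
Mode > mean: the posterior has a left tail.

MAP = 0.8167, posterior mean = 0.8065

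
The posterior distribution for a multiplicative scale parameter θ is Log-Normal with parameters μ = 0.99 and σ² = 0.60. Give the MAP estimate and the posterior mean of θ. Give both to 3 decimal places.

MAP = 1.477; posterior mean = 3.633

Mode = exp(μ − σ²) = exp(0.39) = 1.477.
Mean = exp(μ + σ²/2) = exp(1.290) = 3.633.
The posterior is right-skewed, so the mean exceeds the mode.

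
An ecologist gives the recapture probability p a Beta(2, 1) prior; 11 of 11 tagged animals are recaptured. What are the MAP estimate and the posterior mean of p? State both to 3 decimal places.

MAP: 1.000. Posterior mean: 0.929.

Posterior: Beta(2+11, 1+0) = Beta(13, 1).
Since β = 1 ≤ 1 and α > 1, the Beta density is monotone increasing on [0,1]; the mode is at 1.
Mean = 13/(13+1) = 0.929.
The mean is pulled below the mode by the posterior's left skew.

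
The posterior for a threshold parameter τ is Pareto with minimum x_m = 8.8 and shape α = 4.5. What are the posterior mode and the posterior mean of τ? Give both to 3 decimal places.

MAP = 8.800, posterior mean = 11.314

The Pareto density is strictly decreasing on [x_m, ∞), so the mode is x_m = 8.800.
Mean = α·x_m/(α−1) = 4.5·8.8/3.5 = 11.314.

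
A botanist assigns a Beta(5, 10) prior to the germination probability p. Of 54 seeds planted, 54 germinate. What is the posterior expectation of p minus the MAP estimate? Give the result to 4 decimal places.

-0.0106

Posterior: Beta(5+54, 10+0) = Beta(59, 10).
Mode = (59−1)/(59+10−2) = 58/67 = 0.8657.
Mean = 59/(59+10) = 59/69 = 0.8551.
Difference = 0.8551 − 0.8657 = -0.0106.
Mode > mean: the posterior has a left tail.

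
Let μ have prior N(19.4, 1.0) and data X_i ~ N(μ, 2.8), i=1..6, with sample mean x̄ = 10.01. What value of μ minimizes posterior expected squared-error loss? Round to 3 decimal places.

Posterior for μ is Normal. Precision-weighted mean: (1/1.0·19.4 + 6/2.8·10.01) / (1/1.0 + 6/2.8) = 12.998.
A Normal posterior is symmetric, so mode = mean.
Squared-error loss ⇒ the optimal estimator is the posterior mean.

12.998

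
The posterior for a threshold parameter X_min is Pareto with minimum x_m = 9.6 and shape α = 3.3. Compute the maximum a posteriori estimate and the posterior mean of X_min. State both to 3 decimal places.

The Pareto density is strictly decreasing on [x_m, ∞), so the mode is x_m = 9.600.
Mean = α·x_m/(α−1) = 3.3·9.6/2.3 = 13.774.

MAP = 9.600; posterior mean = 13.774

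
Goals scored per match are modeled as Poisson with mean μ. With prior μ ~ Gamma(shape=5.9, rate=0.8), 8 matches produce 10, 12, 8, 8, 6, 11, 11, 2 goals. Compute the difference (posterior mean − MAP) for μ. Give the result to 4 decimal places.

Σ counts = 68. Posterior: Gamma(shape = 5.9+68 = 73.9, rate = 0.8+8 = 8.8).
Mode = (α−1)/β = 72.9/8.8 = 8.2841.
Mean = α/β = 73.9/8.8 = 8.3977.
Difference = 8.3977 − 8.2841 = 0.1136.
The mean is pulled above the mode by the posterior's right skew.

0.1136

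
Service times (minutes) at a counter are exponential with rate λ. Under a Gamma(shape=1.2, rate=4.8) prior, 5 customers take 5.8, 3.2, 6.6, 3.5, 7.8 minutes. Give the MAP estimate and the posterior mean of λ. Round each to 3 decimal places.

λ_MAP = 0.164, E[λ|data] = 0.196

Σ times = 26.9. Posterior: Gamma(shape = 1.2+5 = 6.2, rate = 4.8+26.9 = 31.7).
Mode = (α−1)/β = 5.2/31.7 = 0.164.
Mean = α/β = 6.2/31.7 = 0.196.
Right-skewed posterior ⇒ mode < mean.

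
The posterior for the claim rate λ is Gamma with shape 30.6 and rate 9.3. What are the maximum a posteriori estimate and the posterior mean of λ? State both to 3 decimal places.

MAP = 3.183; posterior mean = 3.290

Mode = (α−1)/β = 29.6/9.3 = 3.183.
Mean = α/β = 30.6/9.3 = 3.290.
Right-skewed posterior ⇒ mode < mean.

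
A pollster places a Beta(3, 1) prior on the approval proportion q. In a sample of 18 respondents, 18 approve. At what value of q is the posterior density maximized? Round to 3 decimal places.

Posterior: Beta(3+18, 1+0) = Beta(21, 1).
Since β = 1 ≤ 1 and α > 1, the Beta density is monotone increasing on [0,1]; the mode is at 1.
Mean = 21/(21+1) = 0.955.
This is the posterior mode — the MAP estimate.

1.000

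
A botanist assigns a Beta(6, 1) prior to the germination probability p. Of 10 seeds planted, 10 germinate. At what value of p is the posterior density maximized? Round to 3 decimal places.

Posterior: Beta(6+10, 1+0) = Beta(16, 1).
Since β = 1 ≤ 1 and α > 1, the Beta density is monotone increasing on [0,1]; the mode is at 1.
Mean = 16/(16+1) = 0.941.
This is the posterior mode — the MAP estimate.

1.000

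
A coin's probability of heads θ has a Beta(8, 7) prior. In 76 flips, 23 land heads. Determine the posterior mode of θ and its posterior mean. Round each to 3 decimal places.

MAP = 0.337, posterior mean = 0.341

Posterior: Beta(8+23, 7+53) = Beta(31, 60).
Mode = (31−1)/(31+60−2) = 30/89 = 0.337.
Mean = 31/(31+60) = 31/91 = 0.341.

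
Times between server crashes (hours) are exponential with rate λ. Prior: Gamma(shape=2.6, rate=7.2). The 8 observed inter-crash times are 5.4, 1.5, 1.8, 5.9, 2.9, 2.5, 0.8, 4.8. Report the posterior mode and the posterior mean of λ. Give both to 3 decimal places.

MAP: 0.293. Posterior mean: 0.323.

Σ times = 25.6. Posterior: Gamma(shape = 2.6+8 = 10.6, rate = 7.2+25.6 = 32.8).
Mode = (α−1)/β = 9.6/32.8 = 0.293.
Mean = α/β = 10.6/32.8 = 0.323.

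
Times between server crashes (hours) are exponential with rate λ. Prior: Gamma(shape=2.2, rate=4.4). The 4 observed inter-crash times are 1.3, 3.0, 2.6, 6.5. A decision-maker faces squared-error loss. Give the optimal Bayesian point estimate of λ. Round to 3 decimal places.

0.348

Σ times = 13.4. Posterior: Gamma(shape = 2.2+4 = 6.2, rate = 4.4+13.4 = 17.8).
Mode = (α−1)/β = 5.2/17.8 = 0.292.
Mean = α/β = 6.2/17.8 = 0.348.
Squared-error loss ⇒ the optimal estimator is the posterior mean.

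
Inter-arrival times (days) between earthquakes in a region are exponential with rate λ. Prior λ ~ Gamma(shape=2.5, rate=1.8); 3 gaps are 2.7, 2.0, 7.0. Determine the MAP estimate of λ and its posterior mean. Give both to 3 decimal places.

Σ times = 11.7. Posterior: Gamma(shape = 2.5+3 = 5.5, rate = 1.8+11.7 = 13.5).
Mode = (α−1)/β = 4.5/13.5 = 0.333.
Mean = α/β = 5.5/13.5 = 0.407.
The posterior is right-skewed, so the mean exceeds the mode.

MAP estimate = 0.333, posterior mean = 0.407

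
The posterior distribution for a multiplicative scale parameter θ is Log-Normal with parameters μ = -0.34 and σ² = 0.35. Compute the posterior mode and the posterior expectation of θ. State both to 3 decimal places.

Mode = exp(μ − σ²) = exp(-0.69) = 0.502.
Mean = exp(μ + σ²/2) = exp(-0.165) = 0.848.
Right-skewed posterior ⇒ mode < mean.

MAP = 0.502, posterior mean = 0.848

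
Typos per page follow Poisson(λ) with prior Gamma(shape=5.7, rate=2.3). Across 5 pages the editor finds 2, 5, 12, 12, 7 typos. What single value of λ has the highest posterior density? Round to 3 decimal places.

5.849

Σ counts = 38. Posterior: Gamma(shape = 5.7+38 = 43.7, rate = 2.3+5 = 7.3).
Mode = (α−1)/β = 42.7/7.3 = 5.849.
Mean = α/β = 43.7/7.3 = 5.986.
This is the posterior mode — the MAP estimate.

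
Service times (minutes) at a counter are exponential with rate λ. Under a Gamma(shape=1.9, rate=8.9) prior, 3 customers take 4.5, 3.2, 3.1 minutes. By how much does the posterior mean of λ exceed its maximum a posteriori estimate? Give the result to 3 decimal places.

Σ times = 10.8. Posterior: Gamma(shape = 1.9+3 = 4.9, rate = 8.9+10.8 = 19.7).
Mode = (α−1)/β = 3.9/19.7 = 0.198.
Mean = α/β = 4.9/19.7 = 0.249.
Difference = 0.249 − 0.198 = 0.051.
Right-skewed posterior ⇒ mode < mean.

0.051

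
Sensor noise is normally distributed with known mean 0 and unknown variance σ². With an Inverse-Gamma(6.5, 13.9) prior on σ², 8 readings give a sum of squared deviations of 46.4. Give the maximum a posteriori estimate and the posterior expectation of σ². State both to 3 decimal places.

MAP: 3.226. Posterior mean: 3.905.

Posterior: Inverse-Gamma(shape = 6.5+8/2 = 10.5, scale = 13.9+46.4/2 = 37.1).
Mode = β/(α+1) = 37.1/11.5 = 3.226.
Mean = β/(α−1) = 37.1/9.5 = 3.905.
The mean is pulled above the mode by the posterior's right skew.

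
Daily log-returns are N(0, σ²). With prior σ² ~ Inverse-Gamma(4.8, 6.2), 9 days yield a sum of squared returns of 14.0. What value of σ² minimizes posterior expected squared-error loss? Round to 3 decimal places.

Posterior: Inverse-Gamma(shape = 4.8+9/2 = 9.3, scale = 6.2+14.0/2 = 13.2).
Mode = β/(α+1) = 13.2/10.3 = 1.282.
Mean = β/(α−1) = 13.2/8.3 = 1.590.
Squared-error loss ⇒ the optimal estimator is the posterior mean.

1.590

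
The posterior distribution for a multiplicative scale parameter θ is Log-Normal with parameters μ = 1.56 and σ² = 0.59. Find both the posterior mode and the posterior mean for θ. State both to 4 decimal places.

Mode = exp(μ − σ²) = exp(0.97) = 2.6379.
Mean = exp(μ + σ²/2) = exp(1.855) = 6.3917.

posterior mode = 2.6379, posterior mean = 6.3917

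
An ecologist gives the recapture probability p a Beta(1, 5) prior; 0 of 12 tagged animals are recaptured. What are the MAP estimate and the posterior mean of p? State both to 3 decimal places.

Posterior: Beta(1+0, 5+12) = Beta(1, 17).
Since α = 1 ≤ 1 and β > 1, the Beta density is monotone decreasing on [0,1]; the mode is at 0.
Mean = 1/(1+17) = 0.056.
Right-skewed posterior ⇒ mode < mean.

MAP = 0.000, posterior mean = 0.056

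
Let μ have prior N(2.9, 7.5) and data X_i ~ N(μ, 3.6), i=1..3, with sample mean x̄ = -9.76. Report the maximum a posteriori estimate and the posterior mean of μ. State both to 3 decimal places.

Posterior for μ is Normal. Precision-weighted mean: (1/7.5·2.9 + 3/3.6·-9.76) / (1/7.5 + 3/3.6) = -8.014.
A Normal posterior is symmetric, so mode = mean.

MAP = -8.014, posterior mean = -8.014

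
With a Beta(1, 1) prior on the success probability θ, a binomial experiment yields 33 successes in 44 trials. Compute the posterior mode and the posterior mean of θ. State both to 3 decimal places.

Posterior: Beta(1+33, 1+11) = Beta(34, 12).
Mode = (34−1)/(34+12−2) = 33/44 = 0.750.
With a flat prior the MAP equals the MLE, 33/44.
Mean = 34/(34+12) = 34/46 = 0.739.
The mean is pulled below the mode by the posterior's left skew.

MAP = 0.750; posterior mean = 0.739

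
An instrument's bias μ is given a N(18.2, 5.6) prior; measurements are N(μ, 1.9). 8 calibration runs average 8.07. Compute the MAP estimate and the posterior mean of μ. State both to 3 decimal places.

MAP estimate = 8.482, posterior mean = 8.482

Posterior for μ is Normal. Precision-weighted mean: (1/5.6·18.2 + 8/1.9·8.07) / (1/5.6 + 8/1.9) = 8.482.
A Normal posterior is symmetric, so mode = mean.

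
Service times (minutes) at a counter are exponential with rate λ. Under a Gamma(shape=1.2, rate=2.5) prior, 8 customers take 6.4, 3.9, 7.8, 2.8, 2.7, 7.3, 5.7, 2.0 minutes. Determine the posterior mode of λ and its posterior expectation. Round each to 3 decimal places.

MAP = 0.200, posterior mean = 0.224

Σ times = 38.6. Posterior: Gamma(shape = 1.2+8 = 9.2, rate = 2.5+38.6 = 41.1).
Mode = (α−1)/β = 8.2/41.1 = 0.200.
Mean = α/β = 9.2/41.1 = 0.224.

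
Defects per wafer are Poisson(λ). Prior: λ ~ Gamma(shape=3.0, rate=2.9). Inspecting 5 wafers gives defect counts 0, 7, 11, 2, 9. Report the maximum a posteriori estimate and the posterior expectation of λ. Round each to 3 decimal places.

MAP: 3.924. Posterior mean: 4.051.

Σ counts = 29. Posterior: Gamma(shape = 3.0+29 = 32.0, rate = 2.9+5 = 7.9).
Mode = (α−1)/β = 31.0/7.9 = 3.924.
Mean = α/β = 32.0/7.9 = 4.051.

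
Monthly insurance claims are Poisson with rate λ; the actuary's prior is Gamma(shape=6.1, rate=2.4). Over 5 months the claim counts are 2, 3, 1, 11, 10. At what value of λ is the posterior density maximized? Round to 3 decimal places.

Σ counts = 27. Posterior: Gamma(shape = 6.1+27 = 33.1, rate = 2.4+5 = 7.4).
Mode = (α−1)/β = 32.1/7.4 = 4.338.
Mean = α/β = 33.1/7.4 = 4.473.
This is the posterior mode — the MAP estimate.

4.338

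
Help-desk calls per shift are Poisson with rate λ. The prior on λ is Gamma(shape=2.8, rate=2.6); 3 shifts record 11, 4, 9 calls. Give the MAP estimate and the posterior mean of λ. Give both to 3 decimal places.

Σ counts = 24. Posterior: Gamma(shape = 2.8+24 = 26.8, rate = 2.6+3 = 5.6).
Mode = (α−1)/β = 25.8/5.6 = 4.607.
Mean = α/β = 26.8/5.6 = 4.786.
The mean is pulled above the mode by the posterior's right skew.

MAP = 4.607, posterior mean = 4.786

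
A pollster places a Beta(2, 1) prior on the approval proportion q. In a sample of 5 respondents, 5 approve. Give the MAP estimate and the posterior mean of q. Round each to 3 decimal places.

Posterior: Beta(2+5, 1+0) = Beta(7, 1).
Since β = 1 ≤ 1 and α > 1, the Beta density is monotone increasing on [0,1]; the mode is at 1.
Mean = 7/(7+1) = 0.875.

MAP = 1.000, posterior mean = 0.875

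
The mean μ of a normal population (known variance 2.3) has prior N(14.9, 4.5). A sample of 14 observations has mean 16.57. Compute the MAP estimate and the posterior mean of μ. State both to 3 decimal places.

MAP = 16.511, posterior mean = 16.511

Posterior for μ is Normal. Precision-weighted mean: (1/4.5·14.9 + 14/2.3·16.57) / (1/4.5 + 14/2.3) = 16.511.
A Normal posterior is symmetric, so mode = mean.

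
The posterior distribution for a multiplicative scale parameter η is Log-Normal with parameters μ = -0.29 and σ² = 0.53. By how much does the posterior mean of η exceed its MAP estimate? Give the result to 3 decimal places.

Mode = exp(μ − σ²) = exp(-0.82) = 0.440.
Mean = exp(μ + σ²/2) = exp(-0.025) = 0.975.
Difference = 0.975 − 0.440 = 0.535.
The mean is pulled above the mode by the posterior's right skew.

0.535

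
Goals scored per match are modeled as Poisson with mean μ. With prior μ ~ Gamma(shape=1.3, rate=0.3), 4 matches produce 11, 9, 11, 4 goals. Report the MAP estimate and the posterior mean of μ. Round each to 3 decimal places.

MAP estimate = 8.209, posterior mean = 8.442

Σ counts = 35. Posterior: Gamma(shape = 1.3+35 = 36.3, rate = 0.3+4 = 4.3).
Mode = (α−1)/β = 35.3/4.3 = 8.209.
Mean = α/β = 36.3/4.3 = 8.442.
The posterior is right-skewed, so the mean exceeds the mode.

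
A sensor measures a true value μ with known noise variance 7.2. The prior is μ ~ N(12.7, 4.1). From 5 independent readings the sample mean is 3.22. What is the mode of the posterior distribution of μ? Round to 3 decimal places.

Posterior for μ is Normal. Precision-weighted mean: (1/4.1·12.7 + 5/7.2·3.22) / (1/4.1 + 5/7.2) = 5.684.
A Normal posterior is symmetric, so mode = mean.
This is the posterior mode — the MAP estimate.

5.684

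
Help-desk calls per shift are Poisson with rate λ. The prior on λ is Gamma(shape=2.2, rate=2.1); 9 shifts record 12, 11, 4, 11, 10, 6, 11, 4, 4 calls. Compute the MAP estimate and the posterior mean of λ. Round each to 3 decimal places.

λ_MAP = 6.685, E[λ|data] = 6.775

Σ counts = 73. Posterior: Gamma(shape = 2.2+73 = 75.2, rate = 2.1+9 = 11.1).
Mode = (α−1)/β = 74.2/11.1 = 6.685.
Mean = α/β = 75.2/11.1 = 6.775.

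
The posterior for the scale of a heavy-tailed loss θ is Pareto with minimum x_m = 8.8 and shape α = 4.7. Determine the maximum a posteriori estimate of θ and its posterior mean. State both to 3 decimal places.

The Pareto density is strictly decreasing on [x_m, ∞), so the mode is x_m = 8.800.
Mean = α·x_m/(α−1) = 4.7·8.8/3.7 = 11.178.

θ_MAP = 8.800, E[θ|data] = 11.178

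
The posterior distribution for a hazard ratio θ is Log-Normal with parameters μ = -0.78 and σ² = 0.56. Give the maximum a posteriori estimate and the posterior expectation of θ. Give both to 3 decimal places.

Mode = exp(μ − σ²) = exp(-1.34) = 0.262.
Mean = exp(μ + σ²/2) = exp(-0.500) = 0.607.

MAP: 0.262. Posterior mean: 0.607.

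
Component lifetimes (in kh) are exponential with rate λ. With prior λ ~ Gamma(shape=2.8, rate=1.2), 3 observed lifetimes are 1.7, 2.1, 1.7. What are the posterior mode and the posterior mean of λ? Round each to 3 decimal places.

Σ times = 5.5. Posterior: Gamma(shape = 2.8+3 = 5.8, rate = 1.2+5.5 = 6.7).
Mode = (α−1)/β = 4.8/6.7 = 0.716.
Mean = α/β = 5.8/6.7 = 0.866.
Mean > mode: the posterior has a right tail.

MAP: 0.716. Posterior mean: 0.866.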